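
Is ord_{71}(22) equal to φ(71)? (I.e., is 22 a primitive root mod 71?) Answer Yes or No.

Yes

φ(71) = 71 − 1 = 70 = 2 · 5 · 7.
It suffices to check that the order of 22 is not a proper divisor of 70: compute 22^(70/q) for q ∈ {2, 5, 7}.
22^35 ≡ 70 (mod 71)  [q = 2: ≢ 1 ✓]
22^14 ≡ 5 (mod 71)  [q = 5: ≢ 1 ✓]
22^10 ≡ 37 (mod 71)  [q = 7: ≢ 1 ✓]
All checks pass, so 22 has order 70 and is a primitive root modulo 71.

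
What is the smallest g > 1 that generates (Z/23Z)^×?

φ(23) = 23 − 1 = 22 = 2 · 11.
Test candidates g = 2, 3, … against the prime factors q ∈ {2, 11} of φ(23): g is a generator iff g^(22/q) ≢ 1 for every such q.
g = 2: 2^11 ≡ 1 — hits 1, so not a primitive root.
g = 3: 3^11 ≡ 1 — hits 1, so not a primitive root.
g = 4: 4^11 ≡ 1 — hits 1, so not a primitive root.
g = 5: 5^11 ≡ 22; 5^2 ≡ 2 — none is 1, so 5 is a primitive root.
The smallest primitive root modulo 23 is 5.

5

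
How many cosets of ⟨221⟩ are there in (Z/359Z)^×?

The order of 221 must divide φ(359) = 359 − 1 = 358 = 2 · 179.
Divisors of 358: 1, 2, 179, 358.
Evaluate successive powers at the divisors of 358:
221^1 ≡ 221
221^2 ≡ 17
221^179 ≡ 358
221^358 ≡ 1
Thus |⟨221⟩| = ord(221) = 358.
[(Z/359Z)^× : ⟨221⟩] = 358/358 = 1.

1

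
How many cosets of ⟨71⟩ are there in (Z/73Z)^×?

4

ord(71) | φ(73) = 73 − 1 = 72 = 2^3 · 3^2.
Divisors of 72: 1, 2, 3, 4, 6, 8, 9, 12, 18, 24, 36, 72.
Check 71^d mod 73 for each divisor in increasing order:
71^1 ≡ 71
71^2 ≡ 4
71^3 ≡ 65
71^4 ≡ 16
71^6 ≡ 64
71^8 ≡ 37
71^9 ≡ 72
71^12 ≡ 8
71^18 ≡ 1
The order of 71 is 18, so the subgroup it generates has 18 elements.
[(Z/73Z)^× : ⟨71⟩] = 72/18 = 4.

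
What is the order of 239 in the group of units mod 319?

70

Since 239 ∈ (Z/319Z)^×, its order divides φ(319) = φ(11·29) = (11−1)·(29−1) = 10·28 = 280 = 2^3 · 5 · 7.
Divisors of 280: 1, 2, 4, 5, 7, 8, 10, 14, 20, 28, 35, 40, 56, 70, 140, 280.
Check 239^d mod 319 for each divisor in increasing order:
239^1 ≡ 239 (mod 319)
239^2 ≡ 20 (mod 319)
239^4 ≡ 81 (mod 319)
239^5 ≡ 219 (mod 319)
239^7 ≡ 233 (mod 319)
239^8 ≡ 181 (mod 319)
239^10 ≡ 111 (mod 319)
239^14 ≡ 59 (mod 319)
239^20 ≡ 199 (mod 319)
239^28 ≡ 291 (mod 319)
239^35 ≡ 175 (mod 319)
239^40 ≡ 45 (mod 319)
239^56 ≡ 146 (mod 319)
239^70 ≡ 1 (mod 319) ✓
The smallest such exponent is 70, so the order of 239 is 70.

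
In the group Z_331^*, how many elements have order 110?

40

φ(331) = 331 − 1 = 330 = 2 · 3 · 5 · 11.
Since (Z/331Z)^× is cyclic of order 330, the number of elements of order d is φ(d) when d | 330 and 0 otherwise.
110 = 2 · 5 · 11 divides 330, and φ(110) = 40.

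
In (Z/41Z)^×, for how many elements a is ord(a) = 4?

2

φ(41) = 41 − 1 = 40 = 2^3 · 5.
Since (Z/41Z)^× is cyclic of order 40, the number of elements of order d is φ(d) when d | 40 and 0 otherwise.
4 = 2^2 divides 40, and φ(4) = 2.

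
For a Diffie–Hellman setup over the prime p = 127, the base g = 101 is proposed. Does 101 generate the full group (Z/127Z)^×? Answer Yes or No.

Yes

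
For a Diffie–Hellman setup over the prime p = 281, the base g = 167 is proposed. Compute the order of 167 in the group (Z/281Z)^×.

140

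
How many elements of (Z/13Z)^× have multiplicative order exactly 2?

1

φ(13) = 13 − 1 = 12 = 2^2 · 3.
Since (Z/13Z)^× is cyclic of order 12, the number of elements of order d is φ(d) when d | 12 and 0 otherwise.
2 | 12, and φ(2) = 2 − 1 = 1.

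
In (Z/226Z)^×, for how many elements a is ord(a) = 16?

8

φ(226) = φ(2)·φ(113) = 1·112 = 112 = 2^4 · 7.
Since (Z/226Z)^× is cyclic of order 112, the number of elements of order d is φ(d) when d | 112 and 0 otherwise.
16 = 2^4 divides 112, and φ(16) = 8.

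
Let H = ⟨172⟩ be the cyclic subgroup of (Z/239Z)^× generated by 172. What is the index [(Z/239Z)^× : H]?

7

ord(172) | φ(239) = 239 − 1 = 238 = 2 · 7 · 17.
Divisors of 238: 1, 2, 7, 14, 17, 34, 119, 238.
Compute 172^d (mod 239) for the divisors d until we hit 1:
172^1 ≡ 172 (mod 239)
172^2 ≡ 187 (mod 239)
172^7 ≡ 73 (mod 239)
172^14 ≡ 71 (mod 239)
172^17 ≡ 238 (mod 239)
172^34 ≡ 1 (mod 239) ✓
Thus |⟨172⟩| = ord(172) = 34.
[(Z/239Z)^× : ⟨172⟩] = 238/34 = 7.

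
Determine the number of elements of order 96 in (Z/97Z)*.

32

φ(97) = 97 − 1 = 96 = 2^5 · 3.
Since (Z/97Z)^× is cyclic of order 96, the number of elements of order d is φ(d) when d | 96 and 0 otherwise.
96 = 2^5 · 3 divides 96, and φ(96) = 32.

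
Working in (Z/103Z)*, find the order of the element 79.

17

The order of 79 must divide φ(103) = 103 − 1 = 102 = 2 · 3 · 17.
Divisors of 102: 1, 2, 3, 6, 17, 34, 51, 102.
Compute 79^d (mod 103) for the divisors d until we hit 1:
79^1 ≡ 79 (mod 103)
79^2 ≡ 61 (mod 103)
79^3 ≡ 81 (mod 103)
79^6 ≡ 72 (mod 103)
79^17 ≡ 1 (mod 103) ✓
The smallest such exponent is 17, so the order of 79 is 17.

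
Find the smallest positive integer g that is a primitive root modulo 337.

10

φ(337) = 337 − 1 = 336 = 2^4 · 3 · 7.
g is a primitive root iff g^(336/q) ≢ 1 (mod 337) for each prime q ∈ {2, 3, 7}.
g = 2: 2^168 ≡ 1 — hits 1, so not a primitive root.
g = 3: 3^168 ≡ 1 — hits 1, so not a primitive root.
g = 4: 4^168 ≡ 1 — hits 1, so not a primitive root.
g = 5: 5^168 ≡ 336; 5^112 ≡ 1 — hits 1, so not a primitive root.
g = 6: 6^168 ≡ 1 — hits 1, so not a primitive root.
g = 7: 7^168 ≡ 1 — hits 1, so not a primitive root.
g = 8: 8^168 ≡ 1 — hits 1, so not a primitive root.
g = 9: 9^168 ≡ 1 — hits 1, so not a primitive root.
g = 10: 10^168 ≡ 336; 10^112 ≡ 128; 10^48 ≡ 175 — none is 1, so 10 is a primitive root.
The smallest primitive root modulo 337 is 10.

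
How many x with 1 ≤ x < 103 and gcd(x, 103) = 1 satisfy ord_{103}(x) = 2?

1

φ(103) = 103 − 1 = 102 = 2 · 3 · 17.
Since (Z/103Z)^× is cyclic of order 102, the number of elements of order d is φ(d) when d | 102 and 0 otherwise.
2 | 102, and φ(2) = 2 − 1 = 1.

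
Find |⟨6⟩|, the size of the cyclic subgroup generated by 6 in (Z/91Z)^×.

12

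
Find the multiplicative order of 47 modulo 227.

113

Since 47 ∈ (Z/227Z)^×, its order divides φ(227) = 227 − 1 = 226 = 2 · 113.
Divisors of 226: 1, 2, 113, 226.
Check 47^d mod 227 for each divisor in increasing order:
47^1 ≡ 47 (mod 227)
47^2 ≡ 166 (mod 227)
47^113 ≡ 1 (mod 227) ✓
The smallest such exponent is 113, so the order of 47 is 113.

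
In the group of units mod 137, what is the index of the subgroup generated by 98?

ord(98) | φ(137) = 137 − 1 = 136 = 2^3 · 17.
Divisors of 136: 1, 2, 4, 8, 17, 34, 68, 136.
Evaluate successive powers at the divisors of 136:
98^1 ≡ 98
98^2 ≡ 14
98^4 ≡ 59
98^8 ≡ 56
98^17 ≡ 37
98^34 ≡ 136
98^68 ≡ 1
Thus |⟨98⟩| = ord(98) = 68.
[(Z/137Z)^× : ⟨98⟩] = 136/68 = 2.

2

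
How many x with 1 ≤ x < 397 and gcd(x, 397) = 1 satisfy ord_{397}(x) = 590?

0

φ(397) = 397 − 1 = 396 = 2^2 · 3^2 · 11.
Since (Z/397Z)^× is cyclic of order 396, the number of elements of order d is φ(d) when d | 396 and 0 otherwise.
590 does not divide 396, so no element of (Z/397Z)^× has order 590.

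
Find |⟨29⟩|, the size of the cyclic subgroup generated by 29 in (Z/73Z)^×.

72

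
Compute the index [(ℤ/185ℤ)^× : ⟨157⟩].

4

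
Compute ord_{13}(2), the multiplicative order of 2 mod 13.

12

ord(2) | φ(13) = 13 − 1 = 12 = 2^2 · 3.
Divisors of 12: 1, 2, 3, 4, 6, 12.
Evaluate successive powers at the divisors of 12:
2^1 ≡ 2
2^2 ≡ 4
2^3 ≡ 8
2^4 ≡ 3
2^6 ≡ 12
2^12 ≡ 1
Therefore the multiplicative order of 2 modulo 13 is 12.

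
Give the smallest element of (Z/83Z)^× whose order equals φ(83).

φ(83) = 83 − 1 = 82 = 2 · 41.
Test candidates g = 2, 3, … against the prime factors q ∈ {2, 41} of φ(83): g is a generator iff g^(82/q) ≢ 1 for every such q.
g = 2: 2^41 ≡ 82; 2^2 ≡ 4 — none is 1, so 2 is a primitive root.
So 2 is the smallest generator of (Z/83Z)^×.

2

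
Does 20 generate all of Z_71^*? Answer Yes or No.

φ(71) = 71 − 1 = 70 = 2 · 5 · 7.
Test 20^(70/q) mod 71 for each prime factor q of 70:
20^35 ≡ 1 (mod 71)  [q = 2: ≡ 1 ✗]
20^14 ≡ 1 (mod 71)  [q = 5: ≡ 1 ✗]
20^10 ≡ 48 (mod 71)  [q = 7: ≢ 1 ✓]
20^35 ≡ 1 shows ord(20) | 35, strictly less than φ(71); not a primitive root.

No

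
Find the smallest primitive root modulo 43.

3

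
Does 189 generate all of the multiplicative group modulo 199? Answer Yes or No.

Yes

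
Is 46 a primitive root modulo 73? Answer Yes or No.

No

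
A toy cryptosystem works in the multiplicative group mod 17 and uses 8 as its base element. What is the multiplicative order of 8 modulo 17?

By Lagrange's theorem, ord_17(8) divides φ(17) = 17 − 1 = 16 = 2^4.
Divisors of 16: 1, 2, 4, 8, 16.
Evaluate successive powers at the divisors of 16:
8^1 ≡ 8 (mod 17)
8^2 ≡ 13 (mod 17)
8^4 ≡ 16 (mod 17)
8^8 ≡ 1 (mod 17) ✓
The smallest such exponent is 8, so the order of 8 is 8.

8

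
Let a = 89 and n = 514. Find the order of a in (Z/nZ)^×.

128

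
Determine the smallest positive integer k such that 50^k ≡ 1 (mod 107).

By Lagrange's theorem, ord_107(50) divides φ(107) = 107 − 1 = 106 = 2 · 53.
Divisors of 106: 1, 2, 53, 106.
Test each divisor d:
50^1 ≡ 50 (mod 107)
50^2 ≡ 39 (mod 107)
50^53 ≡ 106 (mod 107)
50^106 ≡ 1 (mod 107) ✓
Hence ord(50) = 106.

106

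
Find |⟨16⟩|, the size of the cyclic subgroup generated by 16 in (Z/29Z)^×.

ord(16) | φ(29) = 29 − 1 = 28 = 2^2 · 7.
Divisors of 28: 1, 2, 4, 7, 14, 28.
Compute 16^d (mod 29) for the divisors d until we hit 1:
16^1 ≡ 16 (mod 29)
16^2 ≡ 24 (mod 29)
16^4 ≡ 25 (mod 29)
16^7 ≡ 1 (mod 29) ✓
Hence ord(16) = 7.

7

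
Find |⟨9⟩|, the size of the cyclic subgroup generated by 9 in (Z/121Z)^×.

5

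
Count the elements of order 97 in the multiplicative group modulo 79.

0

φ(79) = 79 − 1 = 78 = 2 · 3 · 13.
In a cyclic group of order 78, there are φ(d) elements of order d for each divisor d of 78, and zero for non-divisors.
Since 97 ∤ 78, the count is 0.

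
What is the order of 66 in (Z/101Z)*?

100

By Lagrange's theorem, ord_101(66) divides φ(101) = 101 − 1 = 100 = 2^2 · 5^2.
Divisors of 100: 1, 2, 4, 5, 10, 20, 25, 50, 100.
Compute 66^d (mod 101) for the divisors d until we hit 1:
66^1 ≡ 66 (mod 101)
66^2 ≡ 13 (mod 101)
66^4 ≡ 68 (mod 101)
66^5 ≡ 44 (mod 101)
66^10 ≡ 17 (mod 101)
66^20 ≡ 87 (mod 101)
66^25 ≡ 91 (mod 101)
66^50 ≡ 100 (mod 101)
66^100 ≡ 1 (mod 101) ✓
So ord_101(66) = 100.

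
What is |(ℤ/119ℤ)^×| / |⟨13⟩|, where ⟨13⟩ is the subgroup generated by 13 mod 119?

The order of 13 must divide φ(119) = φ(7·17) = (7−1)·(17−1) = 6·16 = 96 = 2^5 · 3.
Divisors of 96: 1, 2, 3, 4, 6, 8, 12, 16, 24, 32, 48, 96.
Evaluate successive powers at the divisors of 96:
13^1 ≡ 13 (mod 119)
13^2 ≡ 50 (mod 119)
13^3 ≡ 55 (mod 119)
13^4 ≡ 1 (mod 119) ✓
The order of 13 is 4, so the subgroup it generates has 4 elements.
The index is φ(119) / ord(13) = 96 / 4 = 24.

24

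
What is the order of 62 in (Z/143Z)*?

By Lagrange's theorem, ord_143(62) divides φ(143) = φ(11·13) = (11−1)·(13−1) = 10·12 = 120 = 2^3 · 3 · 5.
Divisors of 120: 1, 2, 3, 4, 5, 6, 8, 10, 12, 15, 20, 24, 30, 40, 60, 120.
Evaluate successive powers at the divisors of 120:
62^1 ≡ 62 (mod 143)
62^2 ≡ 126 (mod 143)
62^3 ≡ 90 (mod 143)
62^4 ≡ 3 (mod 143)
62^5 ≡ 43 (mod 143)
62^6 ≡ 92 (mod 143)
62^8 ≡ 9 (mod 143)
62^10 ≡ 133 (mod 143)
62^12 ≡ 27 (mod 143)
62^15 ≡ 142 (mod 143)
62^20 ≡ 100 (mod 143)
62^24 ≡ 14 (mod 143)
62^30 ≡ 1 (mod 143) ✓
Hence ord(62) = 30.

30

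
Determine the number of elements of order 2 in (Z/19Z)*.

φ(19) = 19 − 1 = 18 = 2 · 3^2.
Since (Z/19Z)^× is cyclic of order 18, the number of elements of order d is φ(d) when d | 18 and 0 otherwise.
2 | 18, and φ(2) = 2 − 1 = 1.

1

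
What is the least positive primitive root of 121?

2

φ(121) = φ(11^2) = 11·(11−1) = 110 = 2 · 5 · 11.
Test candidates g = 2, 3, … against the prime factors q ∈ {2, 5, 11} of φ(121): g is a generator iff g^(110/q) ≢ 1 for every such q.
g = 2: 2^55 ≡ 120; 2^22 ≡ 81; 2^10 ≡ 56 — none is 1, so 2 is a primitive root.
The smallest primitive root modulo 121 is 2.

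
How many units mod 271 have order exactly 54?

18

φ(271) = 271 − 1 = 270 = 2 · 3^3 · 5.
In a cyclic group of order 270, there are φ(d) elements of order d for each divisor d of 270, and zero for non-divisors.
54 = 2 · 3^3 divides 270, and φ(54) = 18.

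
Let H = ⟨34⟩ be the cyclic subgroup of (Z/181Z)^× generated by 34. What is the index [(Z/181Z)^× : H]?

4

By Lagrange's theorem, ord_181(34) divides φ(181) = 181 − 1 = 180 = 2^2 · 3^2 · 5.
Divisors of 180: 1, 2, 3, 4, 5, 6, 9, 10, 12, 15, 18, 20, 30, 36, 45, 60, 90, 180.
Evaluate successive powers at the divisors of 180:
34^1 ≡ 34 (mod 181)
34^2 ≡ 70 (mod 181)
34^3 ≡ 27 (mod 181)
34^4 ≡ 13 (mod 181)
34^5 ≡ 80 (mod 181)
34^6 ≡ 5 (mod 181)
34^9 ≡ 135 (mod 181)
34^10 ≡ 65 (mod 181)
34^12 ≡ 25 (mod 181)
34^15 ≡ 132 (mod 181)
34^18 ≡ 125 (mod 181)
34^20 ≡ 62 (mod 181)
34^30 ≡ 48 (mod 181)
34^36 ≡ 59 (mod 181)
34^45 ≡ 1 (mod 181) ✓
So ord_181(34) = 45, hence |⟨34⟩| = 45.
[(Z/181Z)^× : ⟨34⟩] = 180/45 = 4.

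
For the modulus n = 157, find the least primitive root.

5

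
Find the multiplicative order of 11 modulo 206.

102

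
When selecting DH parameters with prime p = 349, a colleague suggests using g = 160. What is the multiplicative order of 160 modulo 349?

12

The order of 160 must divide φ(349) = 349 − 1 = 348 = 2^2 · 3 · 29.
Divisors of 348: 1, 2, 3, 4, 6, 12, 29, 58, 87, 116, 174, 348.
Test each divisor d:
160^1 ≡ 160
160^2 ≡ 123
160^3 ≡ 136
160^4 ≡ 122
160^6 ≡ 348
160^12 ≡ 1
Hence ord(160) = 12.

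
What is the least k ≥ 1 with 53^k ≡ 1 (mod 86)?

21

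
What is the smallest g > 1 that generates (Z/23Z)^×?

φ(23) = 23 − 1 = 22 = 2 · 11.
g is a primitive root iff g^(22/q) ≢ 1 (mod 23) for each prime q ∈ {2, 11}.
g = 2: 2^11 ≡ 1 — hits 1, so not a primitive root.
g = 3: 3^11 ≡ 1 — hits 1, so not a primitive root.
g = 4: 4^11 ≡ 1 — hits 1, so not a primitive root.
g = 5: 5^11 ≡ 22; 5^2 ≡ 2 — none is 1, so 5 is a primitive root.
The smallest primitive root modulo 23 is 5.

5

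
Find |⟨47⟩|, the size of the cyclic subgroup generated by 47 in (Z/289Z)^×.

68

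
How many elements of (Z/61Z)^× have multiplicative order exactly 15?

8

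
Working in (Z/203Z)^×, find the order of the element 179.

42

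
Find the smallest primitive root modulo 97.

5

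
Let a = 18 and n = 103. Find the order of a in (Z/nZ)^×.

51

By Lagrange's theorem, ord_103(18) divides φ(103) = 103 − 1 = 102 = 2 · 3 · 17.
Divisors of 102: 1, 2, 3, 6, 17, 34, 51, 102.
Check 18^d mod 103 for each divisor in increasing order:
18^1 ≡ 18
18^2 ≡ 15
18^3 ≡ 64
18^6 ≡ 79
18^17 ≡ 56
18^34 ≡ 46
18^51 ≡ 1
The smallest such exponent is 51, so the order of 18 is 51.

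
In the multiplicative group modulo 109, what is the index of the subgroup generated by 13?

1

By Lagrange's theorem, ord_109(13) divides φ(109) = 109 − 1 = 108 = 2^2 · 3^3.
Divisors of 108: 1, 2, 3, 4, 6, 9, 12, 18, 27, 36, 54, 108.
Compute 13^d (mod 109) for the divisors d until we hit 1:
13^1 ≡ 13
13^2 ≡ 60
13^3 ≡ 17
13^4 ≡ 3
13^6 ≡ 71
13^9 ≡ 8
13^12 ≡ 27
13^18 ≡ 64
13^27 ≡ 76
13^36 ≡ 63
13^54 ≡ 108
13^108 ≡ 1
Thus |⟨13⟩| = ord(13) = 108.
Index = |(Z/109Z)^×| / |⟨13⟩| = 108 / 108 = 1.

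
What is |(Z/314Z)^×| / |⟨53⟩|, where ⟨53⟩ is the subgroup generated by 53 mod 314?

1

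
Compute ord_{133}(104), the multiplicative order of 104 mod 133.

18

By Lagrange's theorem, ord_133(104) divides φ(133) = φ(7·19) = (7−1)·(19−1) = 6·18 = 108 = 2^2 · 3^3.
Divisors of 108: 1, 2, 3, 4, 6, 9, 12, 18, 27, 36, 54, 108.
Check 104^d mod 133 for each divisor in increasing order:
104^1 ≡ 104 (mod 133)
104^2 ≡ 43 (mod 133)
104^3 ≡ 83 (mod 133)
104^4 ≡ 120 (mod 133)
104^6 ≡ 106 (mod 133)
104^9 ≡ 20 (mod 133)
104^12 ≡ 64 (mod 133)
104^18 ≡ 1 (mod 133) ✓
Hence ord(104) = 18.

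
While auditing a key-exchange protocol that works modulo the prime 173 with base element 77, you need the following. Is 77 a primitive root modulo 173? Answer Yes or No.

No

φ(173) = 173 − 1 = 172 = 2^2 · 43.
77 is a primitive root mod 173 iff 77^(φ(173)/q) ≢ 1 for every prime q | φ(173), i.e. q ∈ {2, 43}.
77^86 ≡ 1 (mod 173)  [q = 2: ≡ 1 ✗]
77^4 ≡ 133 (mod 173)  [q = 43: ≢ 1 ✓]
The check at q = 2 fails, so 77 generates a proper subgroup.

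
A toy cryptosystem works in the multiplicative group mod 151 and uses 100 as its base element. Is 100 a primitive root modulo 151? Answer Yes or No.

φ(151) = 151 − 1 = 150 = 2 · 3 · 5^2.
Test 100^(150/q) mod 151 for each prime factor q of 150:
100^75 ≡ 1 (mod 151)  [q = 2: ≡ 1 ✗]
100^50 ≡ 32 (mod 151)  [q = 3: ≢ 1 ✓]
100^30 ≡ 64 (mod 151)  [q = 5: ≢ 1 ✓]
The check at q = 2 fails, so 100 generates a proper subgroup.

No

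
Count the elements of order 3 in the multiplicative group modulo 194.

2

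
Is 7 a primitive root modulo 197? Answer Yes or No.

No

φ(197) = 197 − 1 = 196 = 2^2 · 7^2.
7 is a primitive root mod 197 iff 7^(φ(197)/q) ≢ 1 for every prime q | φ(197), i.e. q ∈ {2, 7}.
7^98 ≡ 1 (mod 197)  [q = 2: ≡ 1 ✗]
7^28 ≡ 36 (mod 197)  [q = 7: ≢ 1 ✓]
7^98 ≡ 1 shows ord(7) | 98, strictly less than φ(197); not a primitive root.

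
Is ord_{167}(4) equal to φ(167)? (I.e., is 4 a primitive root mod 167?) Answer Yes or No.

No

φ(167) = 167 − 1 = 166 = 2 · 83.
An element g generates (Z/167Z)^× iff g^(166/q) ≢ 1 (mod 167) for each prime q ∈ {2, 83}.
4^83 ≡ 1 (mod 167)  [q = 2: ≡ 1 ✗]
4^2 ≡ 16 (mod 167)  [q = 83: ≢ 1 ✓]
Since 4^83 ≡ 1, the order of 4 divides 83 < 166, so 4 is not a primitive root.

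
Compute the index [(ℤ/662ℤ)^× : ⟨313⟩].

6

The order of 313 must divide φ(662) = φ(2)·φ(331) = 1·330 = 330 = 2 · 3 · 5 · 11.
Divisors of 330: 1, 2, 3, 5, 6, 10, 11, 15, 22, 30, 33, 55, 66, 110, 165, 330.
Test each divisor d:
313^1 ≡ 313 (mod 662)
313^2 ≡ 655 (mod 662)
313^3 ≡ 457 (mod 662)
313^5 ≡ 111 (mod 662)
313^6 ≡ 319 (mod 662)
313^10 ≡ 405 (mod 662)
313^11 ≡ 323 (mod 662)
313^15 ≡ 601 (mod 662)
313^22 ≡ 395 (mod 662)
313^30 ≡ 411 (mod 662)
313^33 ≡ 481 (mod 662)
313^55 ≡ 1 (mod 662) ✓
So ord_662(313) = 55, hence |⟨313⟩| = 55.
[(Z/662Z)^× : ⟨313⟩] = 330/55 = 6.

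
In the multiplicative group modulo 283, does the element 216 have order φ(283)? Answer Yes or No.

No

φ(283) = 283 − 1 = 282 = 2 · 3 · 47.
Test 216^(282/q) mod 283 for each prime factor q of 282:
216^141 ≡ 1 (mod 283)  [q = 2: ≡ 1 ✗]
216^94 ≡ 1 (mod 283)  [q = 3: ≡ 1 ✗]
216^6 ≡ 111 (mod 283)  [q = 47: ≢ 1 ✓]
The check at q = 2 fails, so 216 generates a proper subgroup.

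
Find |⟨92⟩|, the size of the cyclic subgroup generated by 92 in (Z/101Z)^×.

ord(92) | φ(101) = 101 − 1 = 100 = 2^2 · 5^2.
Divisors of 100: 1, 2, 4, 5, 10, 20, 25, 50, 100.
Test each divisor d:
92^1 ≡ 92 (mod 101)
92^2 ≡ 81 (mod 101)
92^4 ≡ 97 (mod 101)
92^5 ≡ 36 (mod 101)
92^10 ≡ 84 (mod 101)
92^20 ≡ 87 (mod 101)
92^25 ≡ 1 (mod 101) ✓
Therefore the multiplicative order of 92 modulo 101 is 25.

25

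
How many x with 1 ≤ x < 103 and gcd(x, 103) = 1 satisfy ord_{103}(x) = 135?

φ(103) = 103 − 1 = 102 = 2 · 3 · 17.
In a cyclic group of order 102, there are φ(d) elements of order d for each divisor d of 102, and zero for non-divisors.
Here 102 is not a multiple of 135, so there are no elements of order 135.

0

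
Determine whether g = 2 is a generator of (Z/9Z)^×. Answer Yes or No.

Yes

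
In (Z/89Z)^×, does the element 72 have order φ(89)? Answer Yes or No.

No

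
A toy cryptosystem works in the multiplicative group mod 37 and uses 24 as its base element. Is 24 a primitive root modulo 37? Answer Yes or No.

Yes

φ(37) = 37 − 1 = 36 = 2^2 · 3^2.
It suffices to check that the order of 24 is not a proper divisor of 36: compute 24^(36/q) for q ∈ {2, 3}.
24^18 ≡ 36 (mod 37)  [q = 2: ≢ 1 ✓]
24^12 ≡ 10 (mod 37)  [q = 3: ≢ 1 ✓]
Every test exponent gives a nontrivial residue, hence 24 generates the full group.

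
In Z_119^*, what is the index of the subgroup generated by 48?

6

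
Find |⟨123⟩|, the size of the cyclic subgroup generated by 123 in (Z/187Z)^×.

The order of 123 must divide φ(187) = φ(11·17) = (11−1)·(17−1) = 10·16 = 160 = 2^5 · 5.
Divisors of 160: 1, 2, 4, 5, 8, 10, 16, 20, 32, 40, 80, 160.
Evaluate successive powers at the divisors of 160:
123^1 ≡ 123
123^2 ≡ 169
123^4 ≡ 137
123^5 ≡ 21
123^8 ≡ 69
123^10 ≡ 67
123^16 ≡ 86
123^20 ≡ 1
The smallest such exponent is 20, so the order of 123 is 20.

20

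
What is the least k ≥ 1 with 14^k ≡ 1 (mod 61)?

6

By Lagrange's theorem, ord_61(14) divides φ(61) = 61 − 1 = 60 = 2^2 · 3 · 5.
Divisors of 60: 1, 2, 3, 4, 5, 6, 10, 12, 15, 20, 30, 60.
Compute 14^d (mod 61) for the divisors d until we hit 1:
14^1 ≡ 14 (mod 61)
14^2 ≡ 13 (mod 61)
14^3 ≡ 60 (mod 61)
14^4 ≡ 47 (mod 61)
14^5 ≡ 48 (mod 61)
14^6 ≡ 1 (mod 61) ✓
So ord_61(14) = 6.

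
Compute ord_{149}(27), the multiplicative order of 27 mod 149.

148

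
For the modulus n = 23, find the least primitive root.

5

φ(23) = 23 − 1 = 22 = 2 · 11.
Test candidates g = 2, 3, … against the prime factors q ∈ {2, 11} of φ(23): g is a generator iff g^(22/q) ≢ 1 for every such q.
g = 2: 2^11 ≡ 1 — hits 1, so not a primitive root.
g = 3: 3^11 ≡ 1 — hits 1, so not a primitive root.
g = 4: 4^11 ≡ 1 — hits 1, so not a primitive root.
g = 5: 5^11 ≡ 22; 5^2 ≡ 2 — none is 1, so 5 is a primitive root.
Hence the least primitive root of 23 is 5.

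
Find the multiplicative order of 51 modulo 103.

Since 51 ∈ (Z/103Z)^×, its order divides φ(103) = 103 − 1 = 102 = 2 · 3 · 17.
Divisors of 102: 1, 2, 3, 6, 17, 34, 51, 102.
Compute 51^d (mod 103) for the divisors d until we hit 1:
51^1 ≡ 51
51^2 ≡ 26
51^3 ≡ 90
51^6 ≡ 66
51^17 ≡ 57
51^34 ≡ 56
51^51 ≡ 102
51^102 ≡ 1
The smallest such exponent is 102, so the order of 51 is 102.

102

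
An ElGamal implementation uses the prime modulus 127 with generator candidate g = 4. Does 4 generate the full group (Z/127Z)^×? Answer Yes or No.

φ(127) = 127 − 1 = 126 = 2 · 3^2 · 7.
4 is a primitive root mod 127 iff 4^(φ(127)/q) ≢ 1 for every prime q | φ(127), i.e. q ∈ {2, 3, 7}.
4^63 ≡ 1 (mod 127)  [q = 2: ≡ 1 ✗]
4^42 ≡ 1 (mod 127)  [q = 3: ≡ 1 ✗]
4^18 ≡ 2 (mod 127)  [q = 7: ≢ 1 ✓]
The check at q = 2 fails, so 4 generates a proper subgroup.

No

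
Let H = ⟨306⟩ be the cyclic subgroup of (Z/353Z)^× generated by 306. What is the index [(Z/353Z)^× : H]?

2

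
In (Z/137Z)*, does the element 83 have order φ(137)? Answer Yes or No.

φ(137) = 137 − 1 = 136 = 2^3 · 17.
It suffices to check that the order of 83 is not a proper divisor of 136: compute 83^(136/q) for q ∈ {2, 17}.
83^68 ≡ 136 (mod 137)  [q = 2: ≢ 1 ✓]
83^8 ≡ 59 (mod 137)  [q = 17: ≢ 1 ✓]
All checks pass, so 83 has order 136 and is a primitive root modulo 137.

Yes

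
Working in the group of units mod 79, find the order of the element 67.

13

By Lagrange's theorem, ord_79(67) divides φ(79) = 79 − 1 = 78 = 2 · 3 · 13.
Divisors of 78: 1, 2, 3, 6, 13, 26, 39, 78.
Compute 67^d (mod 79) for the divisors d until we hit 1:
67^1 ≡ 67 (mod 79)
67^2 ≡ 65 (mod 79)
67^3 ≡ 10 (mod 79)
67^6 ≡ 21 (mod 79)
67^13 ≡ 1 (mod 79) ✓
So ord_79(67) = 13.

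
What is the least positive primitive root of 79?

3

φ(79) = 79 − 1 = 78 = 2 · 3 · 13.
g is a primitive root iff g^(78/q) ≢ 1 (mod 79) for each prime q ∈ {2, 3, 13}.
g = 2: 2^39 ≡ 1 — hits 1, so not a primitive root.
g = 3: 3^39 ≡ 78; 3^26 ≡ 23; 3^6 ≡ 18 — none is 1, so 3 is a primitive root.
The smallest primitive root modulo 79 is 3.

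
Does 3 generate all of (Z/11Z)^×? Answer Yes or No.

φ(11) = 11 − 1 = 10 = 2 · 5.
An element g generates (Z/11Z)^× iff g^(10/q) ≢ 1 (mod 11) for each prime q ∈ {2, 5}.
3^5 ≡ 1 (mod 11)  [q = 2: ≡ 1 ✗]
3^2 ≡ 9 (mod 11)  [q = 5: ≢ 1 ✓]
Since 3^5 ≡ 1, the order of 3 divides 5 < 10, so 3 is not a primitive root.

No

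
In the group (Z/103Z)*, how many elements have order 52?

φ(103) = 103 − 1 = 102 = 2 · 3 · 17.
In a cyclic group of order 102, there are φ(d) elements of order d for each divisor d of 102, and zero for non-divisors.
Here 102 is not a multiple of 52, so there are no elements of order 52.

0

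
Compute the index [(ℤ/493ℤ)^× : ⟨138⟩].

The order of 138 must divide φ(493) = φ(17·29) = (17−1)·(29−1) = 16·28 = 448 = 2^6 · 7.
Divisors of 448: 1, 2, 4, 7, 8, 14, 16, 28, 32, 56, 64, 112, 224, 448.
Test each divisor d:
138^1 ≡ 138
138^2 ≡ 310
138^4 ≡ 458
138^7 ≡ 434
138^8 ≡ 239
138^14 ≡ 30
138^16 ≡ 426
138^28 ≡ 407
138^32 ≡ 52
138^56 ≡ 1
Thus |⟨138⟩| = ord(138) = 56.
The index is φ(493) / ord(138) = 448 / 56 = 8.

8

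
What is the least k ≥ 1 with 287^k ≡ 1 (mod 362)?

The order of 287 must divide φ(362) = φ(2)·φ(181) = 1·180 = 180 = 2^2 · 3^2 · 5.
Divisors of 180: 1, 2, 3, 4, 5, 6, 9, 10, 12, 15, 18, 20, 30, 36, 45, 60, 90, 180.
Evaluate successive powers at the divisors of 180:
287^1 ≡ 287
287^2 ≡ 195
287^3 ≡ 217
287^4 ≡ 15
287^5 ≡ 323
287^6 ≡ 29
287^9 ≡ 139
287^10 ≡ 73
287^12 ≡ 117
287^15 ≡ 49
287^18 ≡ 135
287^20 ≡ 261
287^30 ≡ 229
287^36 ≡ 125
287^45 ≡ 361
287^60 ≡ 313
287^90 ≡ 1
So ord_362(287) = 90.

90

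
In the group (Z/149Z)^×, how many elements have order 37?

36

φ(149) = 149 − 1 = 148 = 2^2 · 37.
In a cyclic group of order 148, there are φ(d) elements of order d for each divisor d of 148, and zero for non-divisors.
37 | 148, and φ(37) = 37 − 1 = 36.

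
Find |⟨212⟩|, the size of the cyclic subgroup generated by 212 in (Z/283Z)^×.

ord(212) | φ(283) = 283 − 1 = 282 = 2 · 3 · 47.
Divisors of 282: 1, 2, 3, 6, 47, 94, 141, 282.
Test each divisor d:
212^1 ≡ 212
212^2 ≡ 230
212^3 ≡ 84
212^6 ≡ 264
212^47 ≡ 282
212^94 ≡ 1
So ord_283(212) = 94.

94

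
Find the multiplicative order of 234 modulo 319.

140

Since 234 ∈ (Z/319Z)^×, its order divides φ(319) = φ(11·29) = (11−1)·(29−1) = 10·28 = 280 = 2^3 · 5 · 7.
Divisors of 280: 1, 2, 4, 5, 7, 8, 10, 14, 20, 28, 35, 40, 56, 70, 140, 280.
Test each divisor d:
234^1 ≡ 234 (mod 319)
234^2 ≡ 207 (mod 319)
234^4 ≡ 103 (mod 319)
234^5 ≡ 177 (mod 319)
234^7 ≡ 273 (mod 319)
234^8 ≡ 82 (mod 319)
234^10 ≡ 67 (mod 319)
234^14 ≡ 202 (mod 319)
234^20 ≡ 23 (mod 319)
234^28 ≡ 291 (mod 319)
234^35 ≡ 12 (mod 319)
234^40 ≡ 210 (mod 319)
234^56 ≡ 146 (mod 319)
234^70 ≡ 144 (mod 319)
234^140 ≡ 1 (mod 319) ✓
So ord_319(234) = 140.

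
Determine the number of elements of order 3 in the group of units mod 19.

2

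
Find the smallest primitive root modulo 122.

7

φ(122) = φ(2)·φ(61) = 1·60 = 60 = 2^2 · 3 · 5.
Test candidates g = 2, 3, … against the prime factors q ∈ {2, 3, 5} of φ(122): g is a generator iff g^(60/q) ≢ 1 for every such q.
g = 2: gcd(2, 122) = 2 > 1, not a unit — skip.
g = 3: 3^30 ≡ 1 — hits 1, so not a primitive root.
g = 4: gcd(4, 122) = 2 > 1, not a unit — skip.
g = 5: 5^30 ≡ 1 — hits 1, so not a primitive root.
g = 6: gcd(6, 122) = 2 > 1, not a unit — skip.
g = 7: 7^30 ≡ 121; 7^20 ≡ 47; 7^12 ≡ 95 — none is 1, so 7 is a primitive root.
Hence the least primitive root of 122 is 7.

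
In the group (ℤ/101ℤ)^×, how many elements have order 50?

φ(101) = 101 − 1 = 100 = 2^2 · 5^2.
(Z/101Z)^× is cyclic (|G| = 100); a cyclic group of order m has exactly φ(d) elements of each order d | m, and none otherwise.
50 = 2 · 5^2 divides 100, and φ(50) = 20.

20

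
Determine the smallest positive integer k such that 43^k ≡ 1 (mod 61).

60

ord(43) | φ(61) = 61 − 1 = 60 = 2^2 · 3 · 5.
Divisors of 60: 1, 2, 3, 4, 5, 6, 10, 12, 15, 20, 30, 60.
Check 43^d mod 61 for each divisor in increasing order:
43^1 ≡ 43
43^2 ≡ 19
43^3 ≡ 24
43^4 ≡ 56
43^5 ≡ 29
43^6 ≡ 27
43^10 ≡ 48
43^12 ≡ 58
43^15 ≡ 50
43^20 ≡ 47
43^30 ≡ 60
43^60 ≡ 1
Therefore the multiplicative order of 43 modulo 61 is 60.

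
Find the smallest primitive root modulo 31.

3

φ(31) = 31 − 1 = 30 = 2 · 3 · 5.
g is a primitive root iff g^(30/q) ≢ 1 (mod 31) for each prime q ∈ {2, 3, 5}.
g = 2: 2^15 ≡ 1 — hits 1, so not a primitive root.
g = 3: 3^15 ≡ 30; 3^10 ≡ 25; 3^6 ≡ 16 — none is 1, so 3 is a primitive root.
The smallest primitive root modulo 31 is 3.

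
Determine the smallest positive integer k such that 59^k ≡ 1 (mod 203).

The order of 59 must divide φ(203) = φ(7·29) = (7−1)·(29−1) = 6·28 = 168 = 2^3 · 3 · 7.
Divisors of 168: 1, 2, 3, 4, 6, 7, 8, 12, 14, 21, 24, 28, 42, 56, 84, 168.
Test each divisor d:
59^1 ≡ 59 (mod 203)
59^2 ≡ 30 (mod 203)
59^3 ≡ 146 (mod 203)
59^4 ≡ 88 (mod 203)
59^6 ≡ 1 (mod 203) ✓
Hence ord(59) = 6.

6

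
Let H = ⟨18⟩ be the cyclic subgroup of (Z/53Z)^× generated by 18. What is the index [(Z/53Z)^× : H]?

1

Since 18 ∈ (Z/53Z)^×, its order divides φ(53) = 53 − 1 = 52 = 2^2 · 13.
Divisors of 52: 1, 2, 4, 13, 26, 52.
Compute 18^d (mod 53) for the divisors d until we hit 1:
18^1 ≡ 18 (mod 53)
18^2 ≡ 6 (mod 53)
18^4 ≡ 36 (mod 53)
18^13 ≡ 23 (mod 53)
18^26 ≡ 52 (mod 53)
18^52 ≡ 1 (mod 53) ✓
Thus |⟨18⟩| = ord(18) = 52.
The index is φ(53) / ord(18) = 52 / 52 = 1.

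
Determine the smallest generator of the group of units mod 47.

5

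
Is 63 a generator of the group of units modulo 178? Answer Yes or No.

Yes

φ(178) = φ(2)·φ(89) = 1·88 = 88 = 2^3 · 11.
63 is a primitive root mod 178 iff 63^(φ(178)/q) ≢ 1 for every prime q | φ(178), i.e. q ∈ {2, 11}.
63^44 ≡ 177 (mod 178)  [q = 2: ≢ 1 ✓]
63^8 ≡ 97 (mod 178)  [q = 11: ≢ 1 ✓]
None equal 1, so ord_178(63) = 88: 63 is a primitive root.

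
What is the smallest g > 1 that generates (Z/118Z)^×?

11

φ(118) = φ(2)·φ(59) = 1·58 = 58 = 2 · 29.
Test candidates g = 2, 3, … against the prime factors q ∈ {2, 29} of φ(118): g is a generator iff g^(58/q) ≢ 1 for every such q.
g = 2: gcd(2, 118) = 2 > 1, not a unit — skip.
g = 3: 3^29 ≡ 1 — hits 1, so not a primitive root.
g = 4: gcd(4, 118) = 2 > 1, not a unit — skip.
g = 5: 5^29 ≡ 1 — hits 1, so not a primitive root.
g = 6: gcd(6, 118) = 2 > 1, not a unit — skip.
g = 7: 7^29 ≡ 1 — hits 1, so not a primitive root.
g = 8: gcd(8, 118) = 2 > 1, not a unit — skip.
g = 9: 9^29 ≡ 1 — hits 1, so not a primitive root.
g = 10: gcd(10, 118) = 2 > 1, not a unit — skip.
g = 11: 11^29 ≡ 117; 11^2 ≡ 3 — none is 1, so 11 is a primitive root.
Hence the least primitive root of 118 is 11.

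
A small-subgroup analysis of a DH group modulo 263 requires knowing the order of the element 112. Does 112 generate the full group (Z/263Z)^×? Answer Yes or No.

Yes

φ(263) = 263 − 1 = 262 = 2 · 131.
It suffices to check that the order of 112 is not a proper divisor of 262: compute 112^(262/q) for q ∈ {2, 131}.
112^131 ≡ 262 (mod 263)  [q = 2: ≢ 1 ✓]
112^2 ≡ 183 (mod 263)  [q = 131: ≢ 1 ✓]
None equal 1, so ord_263(112) = 262: 112 is a primitive root.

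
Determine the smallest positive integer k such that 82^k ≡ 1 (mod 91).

6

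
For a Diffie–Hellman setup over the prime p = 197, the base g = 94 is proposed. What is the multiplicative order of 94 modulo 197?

ord(94) | φ(197) = 197 − 1 = 196 = 2^2 · 7^2.
Divisors of 196: 1, 2, 4, 7, 14, 28, 49, 98, 196.
Compute 94^d (mod 197) for the divisors d until we hit 1:
94^1 ≡ 94 (mod 197)
94^2 ≡ 168 (mod 197)
94^4 ≡ 53 (mod 197)
94^7 ≡ 120 (mod 197)
94^14 ≡ 19 (mod 197)
94^28 ≡ 164 (mod 197)
94^49 ≡ 14 (mod 197)
94^98 ≡ 196 (mod 197)
94^196 ≡ 1 (mod 197) ✓
Therefore the multiplicative order of 94 modulo 197 is 196.

196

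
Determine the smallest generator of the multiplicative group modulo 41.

φ(41) = 41 − 1 = 40 = 2^3 · 5.
g is a primitive root iff g^(40/q) ≢ 1 (mod 41) for each prime q ∈ {2, 5}.
g = 2: 2^20 ≡ 1 — hits 1, so not a primitive root.
g = 3: 3^20 ≡ 40; 3^8 ≡ 1 — hits 1, so not a primitive root.
g = 4: 4^20 ≡ 1 — hits 1, so not a primitive root.
g = 5: 5^20 ≡ 1 — hits 1, so not a primitive root.
g = 6: 6^20 ≡ 40; 6^8 ≡ 10 — none is 1, so 6 is a primitive root.
So 6 is the smallest generator of (Z/41Z)^×.

6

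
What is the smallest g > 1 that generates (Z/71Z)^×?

7

φ(71) = 71 − 1 = 70 = 2 · 5 · 7.
g is a primitive root iff g^(70/q) ≢ 1 (mod 71) for each prime q ∈ {2, 5, 7}.
g = 2: 2^35 ≡ 1 — hits 1, so not a primitive root.
g = 3: 3^35 ≡ 1 — hits 1, so not a primitive root.
g = 4: 4^35 ≡ 1 — hits 1, so not a primitive root.
g = 5: 5^35 ≡ 1 — hits 1, so not a primitive root.
g = 6: 6^35 ≡ 1 — hits 1, so not a primitive root.
g = 7: 7^35 ≡ 70; 7^14 ≡ 54; 7^10 ≡ 45 — none is 1, so 7 is a primitive root.
Hence the least primitive root of 71 is 7.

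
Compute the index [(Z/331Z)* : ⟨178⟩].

3

Since 178 ∈ (Z/331Z)^×, its order divides φ(331) = 331 − 1 = 330 = 2 · 3 · 5 · 11.
Divisors of 330: 1, 2, 3, 5, 6, 10, 11, 15, 22, 30, 33, 55, 66, 110, 165, 330.
Check 178^d mod 331 for each divisor in increasing order:
178^1 ≡ 178 (mod 331)
178^2 ≡ 239 (mod 331)
178^3 ≡ 174 (mod 331)
178^5 ≡ 211 (mod 331)
178^6 ≡ 155 (mod 331)
178^10 ≡ 167 (mod 331)
178^11 ≡ 267 (mod 331)
178^15 ≡ 151 (mod 331)
178^22 ≡ 124 (mod 331)
178^30 ≡ 293 (mod 331)
178^33 ≡ 8 (mod 331)
178^55 ≡ 330 (mod 331)
178^66 ≡ 64 (mod 331)
178^110 ≡ 1 (mod 331) ✓
Thus |⟨178⟩| = ord(178) = 110.
Index = |(Z/331Z)^×| / |⟨178⟩| = 330 / 110 = 3.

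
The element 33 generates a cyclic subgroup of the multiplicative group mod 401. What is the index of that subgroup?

Since 33 ∈ (Z/401Z)^×, its order divides φ(401) = 401 − 1 = 400 = 2^4 · 5^2.
Divisors of 400: 1, 2, 4, 5, 8, 10, 16, 20, 25, 40, 50, 80, 100, 200, 400.
Evaluate successive powers at the divisors of 400:
33^1 ≡ 33 (mod 401)
33^2 ≡ 287 (mod 401)
33^4 ≡ 164 (mod 401)
33^5 ≡ 199 (mod 401)
33^8 ≡ 29 (mod 401)
33^10 ≡ 303 (mod 401)
33^16 ≡ 39 (mod 401)
33^20 ≡ 381 (mod 401)
33^25 ≡ 30 (mod 401)
33^40 ≡ 400 (mod 401)
33^50 ≡ 98 (mod 401)
33^80 ≡ 1 (mod 401) ✓
Thus |⟨33⟩| = ord(33) = 80.
[(Z/401Z)^× : ⟨33⟩] = 400/80 = 5.

5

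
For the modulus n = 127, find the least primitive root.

φ(127) = 127 − 1 = 126 = 2 · 3^2 · 7.
Test candidates g = 2, 3, … against the prime factors q ∈ {2, 3, 7} of φ(127): g is a generator iff g^(126/q) ≢ 1 for every such q.
g = 2: 2^63 ≡ 1 — hits 1, so not a primitive root.
g = 3: 3^63 ≡ 126; 3^42 ≡ 107; 3^18 ≡ 4 — none is 1, so 3 is a primitive root.
So 3 is the smallest generator of (Z/127Z)^×.

3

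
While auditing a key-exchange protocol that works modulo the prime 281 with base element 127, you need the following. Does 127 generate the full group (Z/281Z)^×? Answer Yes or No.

φ(281) = 281 − 1 = 280 = 2^3 · 5 · 7.
It suffices to check that the order of 127 is not a proper divisor of 280: compute 127^(280/q) for q ∈ {2, 5, 7}.
127^140 ≡ 280 (mod 281)  [q = 2: ≢ 1 ✓]
127^56 ≡ 232 (mod 281)  [q = 5: ≢ 1 ✓]
127^40 ≡ 181 (mod 281)  [q = 7: ≢ 1 ✓]
All checks pass, so 127 has order 280 and is a primitive root modulo 281.

Yes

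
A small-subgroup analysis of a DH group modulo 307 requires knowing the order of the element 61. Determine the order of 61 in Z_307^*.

306

Since 61 ∈ (Z/307Z)^×, its order divides φ(307) = 307 − 1 = 306 = 2 · 3^2 · 17.
Divisors of 306: 1, 2, 3, 6, 9, 17, 18, 34, 51, 102, 153, 306.
Test each divisor d:
61^1 ≡ 61
61^2 ≡ 37
61^3 ≡ 108
61^6 ≡ 305
61^9 ≡ 91
61^17 ≡ 20
61^18 ≡ 299
61^34 ≡ 93
61^51 ≡ 18
61^102 ≡ 17
61^153 ≡ 306
61^306 ≡ 1
Hence ord(61) = 306.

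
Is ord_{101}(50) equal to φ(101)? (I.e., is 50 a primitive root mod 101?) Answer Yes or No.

Yes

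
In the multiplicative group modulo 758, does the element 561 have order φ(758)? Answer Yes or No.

No

φ(758) = φ(2)·φ(379) = 1·378 = 378 = 2 · 3^3 · 7.
It suffices to check that the order of 561 is not a proper divisor of 378: compute 561^(378/q) for q ∈ {2, 3, 7}.
561^189 ≡ 757 (mod 758)  [q = 2: ≢ 1 ✓]
561^126 ≡ 327 (mod 758)  [q = 3: ≢ 1 ✓]
561^54 ≡ 1 (mod 758)  [q = 7: ≡ 1 ✗]
561^54 ≡ 1 shows ord(561) | 54, strictly less than φ(758); not a primitive root.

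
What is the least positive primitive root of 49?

φ(49) = φ(7^2) = 7·(7−1) = 42 = 2 · 3 · 7.
g is a primitive root iff g^(42/q) ≢ 1 (mod 49) for each prime q ∈ {2, 3, 7}.
g = 2: 2^21 ≡ 1 — hits 1, so not a primitive root.
g = 3: 3^21 ≡ 48; 3^14 ≡ 30; 3^6 ≡ 43 — none is 1, so 3 is a primitive root.
The smallest primitive root modulo 49 is 3.

3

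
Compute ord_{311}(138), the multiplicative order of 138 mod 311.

310

By Lagrange's theorem, ord_311(138) divides φ(311) = 311 − 1 = 310 = 2 · 5 · 31.
Divisors of 310: 1, 2, 5, 10, 31, 62, 155, 310.
Evaluate successive powers at the divisors of 310:
138^1 ≡ 138 (mod 311)
138^2 ≡ 73 (mod 311)
138^5 ≡ 198 (mod 311)
138^10 ≡ 18 (mod 311)
138^31 ≡ 259 (mod 311)
138^62 ≡ 216 (mod 311)
138^155 ≡ 310 (mod 311)
138^310 ≡ 1 (mod 311) ✓
Therefore the multiplicative order of 138 modulo 311 is 310.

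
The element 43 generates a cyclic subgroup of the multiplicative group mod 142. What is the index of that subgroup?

The order of 43 must divide φ(142) = φ(2)·φ(71) = 1·70 = 70 = 2 · 5 · 7.
Divisors of 70: 1, 2, 5, 7, 10, 14, 35, 70.
Evaluate successive powers at the divisors of 70:
43^1 ≡ 43
43^2 ≡ 3
43^5 ≡ 103
43^7 ≡ 25
43^10 ≡ 101
43^14 ≡ 57
43^35 ≡ 1
The order of 43 is 35, so the subgroup it generates has 35 elements.
The index is φ(142) / ord(43) = 70 / 35 = 2.

2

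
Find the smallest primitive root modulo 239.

7

φ(239) = 239 − 1 = 238 = 2 · 7 · 17.
Test candidates g = 2, 3, … against the prime factors q ∈ {2, 7, 17} of φ(239): g is a generator iff g^(238/q) ≢ 1 for every such q.
g = 2: 2^119 ≡ 1 — hits 1, so not a primitive root.
g = 3: 3^119 ≡ 1 — hits 1, so not a primitive root.
g = 4: 4^119 ≡ 1 — hits 1, so not a primitive root.
g = 5: 5^119 ≡ 1 — hits 1, so not a primitive root.
g = 6: 6^119 ≡ 1 — hits 1, so not a primitive root.
g = 7: 7^119 ≡ 238; 7^34 ≡ 24; 7^14 ≡ 211 — none is 1, so 7 is a primitive root.
The smallest primitive root modulo 239 is 7.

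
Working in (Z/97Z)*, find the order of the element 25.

48

ord(25) | φ(97) = 97 − 1 = 96 = 2^5 · 3.
Divisors of 96: 1, 2, 3, 4, 6, 8, 12, 16, 24, 32, 48, 96.
Test each divisor d:
25^1 ≡ 25 (mod 97)
25^2 ≡ 43 (mod 97)
25^3 ≡ 8 (mod 97)
25^4 ≡ 6 (mod 97)
25^6 ≡ 64 (mod 97)
25^8 ≡ 36 (mod 97)
25^12 ≡ 22 (mod 97)
25^16 ≡ 35 (mod 97)
25^24 ≡ 96 (mod 97)
25^32 ≡ 61 (mod 97)
25^48 ≡ 1 (mod 97) ✓
Hence ord(25) = 48.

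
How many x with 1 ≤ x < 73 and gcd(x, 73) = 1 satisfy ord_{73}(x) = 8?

4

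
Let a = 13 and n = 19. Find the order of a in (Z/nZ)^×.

Since 13 ∈ (Z/19Z)^×, its order divides φ(19) = 19 − 1 = 18 = 2 · 3^2.
Divisors of 18: 1, 2, 3, 6, 9, 18.
Compute 13^d (mod 19) for the divisors d until we hit 1:
13^1 ≡ 13 (mod 19)
13^2 ≡ 17 (mod 19)
13^3 ≡ 12 (mod 19)
13^6 ≡ 11 (mod 19)
13^9 ≡ 18 (mod 19)
13^18 ≡ 1 (mod 19) ✓
The smallest such exponent is 18, so the order of 13 is 18.

18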